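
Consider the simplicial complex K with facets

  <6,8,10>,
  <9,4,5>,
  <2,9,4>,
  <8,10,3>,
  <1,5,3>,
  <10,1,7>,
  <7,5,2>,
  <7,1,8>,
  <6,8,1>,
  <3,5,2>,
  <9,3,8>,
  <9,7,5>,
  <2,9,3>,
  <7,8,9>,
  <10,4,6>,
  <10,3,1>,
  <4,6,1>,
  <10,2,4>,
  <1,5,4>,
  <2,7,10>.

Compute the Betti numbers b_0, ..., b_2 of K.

b_0 = 1, b_1 = 1, b_2 = 0.

Fix the vertex order 1 < 2 < 3 < 4 < 5 < 6 < 7 < 8 < 9 < 10 and write every simplex with vertices in increasing order. Then dim K = 2 and the simplices of K are:

  0-simplices (10): [1], [2], [3], [4], [5], [6], [7], [8], [9], [10]
  1-simplices (30): (30 of them)
  2-simplices (20): (20 of them)

giving chain groups C_0 ≅ Z^10, C_1 ≅ Z^30, C_2 ≅ Z^20.

Boundary ∂_1: C_1 → C_0 sends each edge [p,q] (with p < q) to q − p. For instance
  ∂[7,8] = [8] − [7].
The 10×30 boundary matrix has rank 9 and Smith normal form diag(1,1,1,1,1,1,1,1,1).

Boundary ∂_2: C_2 → C_1 sends each 2-simplex [p,q,r] to [q,r] − [p,r] + [p,q]. For instance
  ∂[2,3,9] = [3,9] − [2,9] + [2,3],
  ∂[4,5,9] = [5,9] − [4,9] + [4,5].
The 30×20 boundary matrix has rank 20 and Smith normal form diag(1,1,1,1,1,1,1,1,1,1,1,1,1,1,1,1,1,1,1,2).

Reading off H_k = ker ∂_k / im ∂_{k+1}:

  H_0: rank C_0 − rank ∂_1 = 10 − 9 = 1, and the invariant factors of ∂_1 are all 1, so H_0 ≅ Z.
  H_1: rank ker ∂_1 − rank ∂_2 = (30 − 9) − 20 = 1, and ∂_2 has invariant factor 2 > 1, so H_1 ≅ Z ⊕ Z_2.
  H_2: rank ker ∂_2 − rank ∂_3 = (20 − 20) − 0 = 0, and there is no ∂_3, so H_2 ≅ 0.

Hence the Betti numbers are b_0 = 1, b_1 = 1, b_2 = 0.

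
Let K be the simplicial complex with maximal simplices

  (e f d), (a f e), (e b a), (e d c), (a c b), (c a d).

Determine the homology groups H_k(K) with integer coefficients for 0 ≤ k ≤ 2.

Order the vertices as a < b < c < d < e < f. Listing each simplex with vertices in this order, K has dimension 2 with simplices:

  0-simplices (6): a, b, c, d, e, f
  1-simplices (12): ab, ac, ad, ae, af, bc, be, cd, ce, de, df, ef
  2-simplices (6): abc, abe, acd, aef, cde, def

so the chain groups are C_0 ≅ Z^6, C_1 ≅ Z^12, C_2 ≅ Z^6.

∂_1: C_1 → C_0 sends each edge [p,q] (with p < q) to q − p.
The 6×12 boundary matrix has rank 5 and Smith normal form diag(1,1,1,1,1).

∂_2: C_2 → C_1 acts by ∂[p,q,r] = [q,r] − [p,r] + [p,q]. For instance
  ∂acd = cd − ad + ac,
  ∂def = ef − df + de.
As a 12×6 matrix over Z this has rank 6, with invariant factors (1,1,1,1,1,1).

Now H_k = ker ∂_k / im ∂_{k+1}, so:

  H_0: rank C_0 − rank ∂_1 = 6 − 5 = 1, and the invariant factors of ∂_1 are all 1, so H_0 ≅ Z.
  H_1: rank ker ∂_1 − rank ∂_2 = (12 − 5) − 6 = 1, and the invariant factors of ∂_2 are all 1, so H_1 ≅ Z.
  H_2: rank ker ∂_2 − rank ∂_3 = (6 − 6) − 0 = 0, and there is no ∂_3, so H_2 ≅ 0.

(K is a triangulation of the cylinder S^1 x I.)

H_0 = Z,  H_1 = Z,  H_2 = 0.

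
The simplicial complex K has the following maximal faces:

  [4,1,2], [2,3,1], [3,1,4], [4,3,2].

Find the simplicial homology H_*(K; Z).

Take the total order 1 < 2 < 3 < 4 on the vertex set. Then K (dimension 2) consists of the simplices:

  0-simplices (4): [1], [2], [3], [4]
  1-simplices (6): [1,2], [1,3], [1,4], [2,3], [2,4], [3,4]
  2-simplices (4): [1,2,3], [1,2,4], [1,3,4], [2,3,4]

giving chain groups C_0 ≅ Z^4, C_1 ≅ Z^6, C_2 ≅ Z^4.

∂_1: C_1 → C_0 maps an edge to its endpoints' difference, ∂[p,q] = q − p. For instance
  ∂[3,4] = [4] − [3].
The resulting 4×6 matrix has rank 3, and its Smith normal form has invariant factors (1,1,1).

Boundary ∂_2: C_2 → C_1 acts by ∂[p,q,r] = [q,r] − [p,r] + [p,q]. For instance
  ∂[2,3,4] = [3,4] − [2,4] + [2,3],
  ∂[1,2,4] = [2,4] − [1,4] + [1,2].
As a 6×4 matrix over Z this has rank 3, with invariant factors (1,1,1).

Reading off H_k = ker ∂_k / im ∂_{k+1}:

  H_0: rank C_0 − rank ∂_1 = 4 − 3 = 1, and the invariant factors of ∂_1 are all 1, so H_0 = Z.
  H_1: rank ker ∂_1 − rank ∂_2 = (6 − 3) − 3 = 0, and the invariant factors of ∂_2 are all 1, so H_1 = 0.
  H_2: rank ker ∂_2 − rank ∂_3 = (4 − 3) − 0 = 1, and there is no ∂_3, so H_2 = Z.

H_0 ≅ Z,  H_1 = 0,  H_2 ≅ Z.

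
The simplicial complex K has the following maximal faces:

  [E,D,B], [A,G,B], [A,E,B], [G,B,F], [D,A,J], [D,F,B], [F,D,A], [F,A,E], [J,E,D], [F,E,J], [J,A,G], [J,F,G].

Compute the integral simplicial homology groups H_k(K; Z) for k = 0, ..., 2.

H_0 = Z,  H_1 = Z_2,  H_2 = 0.

Order the vertices as A < B < D < E < F < G < J. Listing each simplex with vertices in this order, K has dimension 2 with simplices:

  0-simplices (7): A, B, D, E, F, G, J
  1-simplices (18): AB, AD, AE, AF, AG, AJ, BD, BE, BF, BG, DE, DF, DJ, EF, EJ, FG, FJ, GJ
  2-simplices (12): ABE, ABG, ADF, ADJ, AEF, AGJ, BDE, BDF, BFG, DEJ, EFJ, FGJ

Hence C_0 ≅ Z^7, C_1 ≅ Z^18, C_2 ≅ Z^12.

Boundary ∂_1: C_1 → C_0 maps an edge to its endpoints' difference, ∂[p,q] = q − p. For instance
  ∂AJ = J − A.
The 7×18 boundary matrix has rank 6 and Smith normal form diag(1,1,1,1,1,1).

The boundary map ∂_2: C_2 → C_1 acts by ∂[p,q,r] = [q,r] − [p,r] + [p,q]. For instance
  ∂ADF = DF − AF + AD,
  ∂BDE = DE − BE + BD.
The resulting 18×12 matrix has rank 12, and its Smith normal form has invariant factors (1,1,1,1,1,1,1,1,1,1,1,2).

From H_k ≅ ker(∂_k) / im(∂_{k+1}) we obtain:

  H_0: rank C_0 − rank ∂_1 = 7 − 6 = 1, and the invariant factors of ∂_1 are all 1, so H_0 = Z.
  H_1: rank ker ∂_1 − rank ∂_2 = (18 − 6) − 12 = 0, and ∂_2 has invariant factor 2 > 1, so H_1 = Z_2.
  H_2: rank ker ∂_2 − rank ∂_3 = (12 − 12) − 0 = 0, and there is no ∂_3, so H_2 = 0.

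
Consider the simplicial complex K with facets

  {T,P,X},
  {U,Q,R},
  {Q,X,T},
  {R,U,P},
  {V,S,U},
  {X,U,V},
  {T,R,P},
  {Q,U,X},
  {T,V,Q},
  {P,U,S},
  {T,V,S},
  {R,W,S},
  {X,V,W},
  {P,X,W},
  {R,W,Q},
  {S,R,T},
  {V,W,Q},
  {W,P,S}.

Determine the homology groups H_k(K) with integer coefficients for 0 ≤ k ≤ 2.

H_0 = Z,  H_1 = Z × Z/2,  H_2 = 0.

We work with the vertex ordering P < Q < R < S < T < U < V < W < X. The simplices of K, each written with vertices in increasing order, are:

  0-simplices (9): P, Q, R, S, T, U, V, W, X
  1-simplices (27): PR, PS, PT, PU, PW, PX, QR, QT, QU, QV, QW, QX, RS, RT, RU, RW, ST, SU, SV, SW, TV, TX, UV, UX, VW, VX, WX
  2-simplices (18): PRT, PRU, PSU, PSW, PTX, PWX, QRU, QRW, QTV, QTX, QUX, QVW, RST, RSW, STV, SUV, UVX, VWX

so the chain groups are C_0 ≅ Z^9, C_1 ≅ Z^27, C_2 ≅ Z^18.

∂_1: C_1 → C_0 sends each edge [p,q] (with p < q) to q − p.
This gives a 9×27 integer matrix of rank 8; reducing to Smith normal form yields diagonal entries (1,1,1,1,1,1,1,1).

The boundary map ∂_2: C_2 → C_1 maps a triangle to the signed sum of its edges. For instance
  ∂VWX = WX − VX + VW,
  ∂UVX = VX − UX + UV.
This gives a 27×18 integer matrix of rank 18; reducing to Smith normal form yields diagonal entries (1,1,1,1,1,1,1,1,1,1,1,1,1,1,1,1,1,2).

Computing H_k = (kernel of ∂_k) / (image of ∂_{k+1}):

  H_0: rank C_0 − rank ∂_1 = 9 − 8 = 1, and the invariant factors of ∂_1 are all 1, so H_0 = Z.
  H_1: rank ker ∂_1 − rank ∂_2 = (27 − 8) − 18 = 1, and ∂_2 has invariant factor 2 > 1, so H_1 = Z × Z/2.
  H_2: rank ker ∂_2 − rank ∂_3 = (18 − 18) − 0 = 0, and there is no ∂_3, so H_2 = 0.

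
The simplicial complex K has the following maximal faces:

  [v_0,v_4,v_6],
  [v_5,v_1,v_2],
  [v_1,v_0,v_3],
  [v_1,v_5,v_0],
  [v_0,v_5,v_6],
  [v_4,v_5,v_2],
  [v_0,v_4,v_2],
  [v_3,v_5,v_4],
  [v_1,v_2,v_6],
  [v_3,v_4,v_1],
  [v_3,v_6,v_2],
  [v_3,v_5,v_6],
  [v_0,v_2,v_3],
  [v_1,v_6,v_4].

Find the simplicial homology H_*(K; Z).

Fix the vertex order v_0 < v_1 < v_2 < v_3 < v_4 < v_5 < v_6 and write every simplex with vertices in increasing order. Then dim K = 2 and the simplices of K are:

  0-simplices (7): [v_0], [v_1], [v_2], [v_3], [v_4], [v_5], [v_6]
  1-simplices (21): (21 of them)
  2-simplices (14): (14 of them)

giving chain groups C_0 ≅ Z^7, C_1 ≅ Z^21, C_2 ≅ Z^14.

∂_1: C_1 → C_0 maps an edge to its endpoints' difference, ∂[p,q] = q − p.
The resulting 7×21 matrix has rank 6, and its Smith normal form has invariant factors (1,1,1,1,1,1).

The boundary map ∂_2: C_2 → C_1 acts by ∂[p,q,r] = [q,r] − [p,r] + [p,q]. For instance
  ∂[v_0,v_5,v_6] = [v_5,v_6] − [v_0,v_6] + [v_0,v_5],
  ∂[v_3,v_5,v_6] = [v_5,v_6] − [v_3,v_6] + [v_3,v_5].
As a 21×14 matrix over Z this has rank 13, with invariant factors (1,1,1,1,1,1,1,1,1,1,1,1,1).

From H_k ≅ ker(∂_k) / im(∂_{k+1}) we obtain:

  H_0: rank C_0 − rank ∂_1 = 7 − 6 = 1, and the invariant factors of ∂_1 are all 1, so H_0 = Z.
  H_1: rank ker ∂_1 − rank ∂_2 = (21 − 6) − 13 = 2, and the invariant factors of ∂_2 are all 1, so H_1 = Z^2.
  H_2: rank ker ∂_2 − rank ∂_3 = (14 − 13) − 0 = 1, and there is no ∂_3, so H_2 = Z.

H_0 = Z,  H_1 = Z^2,  H_2 = Z.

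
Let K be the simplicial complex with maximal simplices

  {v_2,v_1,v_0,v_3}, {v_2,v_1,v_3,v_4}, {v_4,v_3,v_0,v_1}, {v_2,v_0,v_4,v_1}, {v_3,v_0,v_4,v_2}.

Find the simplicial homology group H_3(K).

H_3 = Z.

We work with the vertex ordering v_0 < v_1 < v_2 < v_3 < v_4. The simplices of K, each written with vertices in increasing order, are:

  0-simplices (5): [v_0], [v_1], [v_2], [v_3], [v_4]
  1-simplices (10): [v_0,v_1], [v_0,v_2], [v_0,v_3], [v_0,v_4], [v_1,v_2], [v_1,v_3], [v_1,v_4], [v_2,v_3], [v_2,v_4], [v_3,v_4]
  2-simplices (10): [v_0,v_1,v_2], [v_0,v_1,v_3], [v_0,v_1,v_4], [v_0,v_2,v_3], [v_0,v_2,v_4], [v_0,v_3,v_4], [v_1,v_2,v_3], [v_1,v_2,v_4], [v_1,v_3,v_4], [v_2,v_3,v_4]
  3-simplices (5): [v_0,v_1,v_2,v_3], [v_0,v_1,v_2,v_4], [v_0,v_1,v_3,v_4], [v_0,v_2,v_3,v_4], [v_1,v_2,v_3,v_4]

so the chain groups are C_0 ≅ Z^5, C_1 ≅ Z^10, C_2 ≅ Z^10, C_3 ≅ Z^5.

Boundary ∂_1: C_1 → C_0 sends each edge [p,q] (with p < q) to q − p.
As a 5×10 matrix over Z this has rank 4, with invariant factors (1,1,1,1).

Boundary ∂_2: C_2 → C_1 maps a triangle to the signed sum of its edges. For instance
  ∂[v_0,v_1,v_3] = [v_1,v_3] − [v_0,v_3] + [v_0,v_1],
  ∂[v_1,v_3,v_4] = [v_3,v_4] − [v_1,v_4] + [v_1,v_3].
The 10×10 boundary matrix has rank 6 and Smith normal form diag(1,1,1,1,1,1).

The boundary map ∂_3: C_3 → C_2 sends each 3-simplex σ to the alternating sum Σ_i (−1)^i (σ with its i-th vertex removed). For instance
  ∂[v_0,v_1,v_2,v_4] = [v_1,v_2,v_4] − [v_0,v_2,v_4] + [v_0,v_1,v_4] − [v_0,v_1,v_2],
  ∂[v_0,v_1,v_3,v_4] = [v_1,v_3,v_4] − [v_0,v_3,v_4] + [v_0,v_1,v_4] − [v_0,v_1,v_3].
As a 10×5 matrix over Z this has rank 4, with invariant factors (1,1,1,1).

Now H_k = ker ∂_k / im ∂_{k+1}, so:

  H_3: rank ker ∂_3 − rank ∂_4 = (5 − 4) − 0 = 1, and there is no ∂_4, so H_3 ≅ Z.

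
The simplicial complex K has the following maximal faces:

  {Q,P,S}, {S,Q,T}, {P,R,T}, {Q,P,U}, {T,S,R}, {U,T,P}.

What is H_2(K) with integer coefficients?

K has 6 vertices, 12 edges, 6 triangles.
rank ∂_2 = 6, rank ∂_3 = 0 ⇒ b_2 = 6 − 6 − 0 = 0. So H_2 = 0.

H_2 ≅ 0.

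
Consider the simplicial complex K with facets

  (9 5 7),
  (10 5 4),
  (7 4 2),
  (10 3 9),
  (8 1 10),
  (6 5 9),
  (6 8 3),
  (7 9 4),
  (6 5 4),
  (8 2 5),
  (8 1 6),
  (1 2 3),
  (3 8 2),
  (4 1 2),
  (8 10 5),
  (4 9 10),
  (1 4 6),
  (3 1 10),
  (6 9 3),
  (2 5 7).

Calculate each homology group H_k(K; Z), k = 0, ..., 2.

H_0 ≅ Z,  H_1 ≅ Z ⊕ Z/2Z,  H_2 = 0.

Take the total order 1 < 2 < 3 < 4 < 5 < 6 < 7 < 8 < 9 < 10 on the vertex set. Then K (dimension 2) consists of the simplices:

  0-simplices (10): [1], [2], [3], [4], [5], [6], [7], [8], [9], [10]
  1-simplices (30): (30 of them)
  2-simplices (20): (20 of them)

so the chain groups are C_0 ≅ Z^10, C_1 ≅ Z^30, C_2 ≅ Z^20.

The boundary map ∂_1: C_1 → C_0 sends each edge [p,q] (with p < q) to q − p. For instance
  ∂[2,4] = [4] − [2].
This gives a 10×30 integer matrix of rank 9; reducing to Smith normal form yields diagonal entries (1,1,1,1,1,1,1,1,1).

Boundary ∂_2: C_2 → C_1 acts by ∂[p,q,r] = [q,r] − [p,r] + [p,q]. For instance
  ∂[1,2,4] = [2,4] − [1,4] + [1,2],
  ∂[2,4,7] = [4,7] − [2,7] + [2,4].
This gives a 30×20 integer matrix of rank 20; reducing to Smith normal form yields diagonal entries (1,1,1,1,1,1,1,1,1,1,1,1,1,1,1,1,1,1,1,2).

Reading off H_k = ker ∂_k / im ∂_{k+1}:

  H_0: rank C_0 − rank ∂_1 = 10 − 9 = 1, and the invariant factors of ∂_1 are all 1, so H_0 = Z.
  H_1: rank ker ∂_1 − rank ∂_2 = (30 − 9) − 20 = 1, and ∂_2 has invariant factor 2 > 1, so H_1 = Z ⊕ Z/2Z.
  H_2: rank ker ∂_2 − rank ∂_3 = (20 − 20) − 0 = 0, and there is no ∂_3, so H_2 = 0.

(K is a triangulation of the Klein bottle.)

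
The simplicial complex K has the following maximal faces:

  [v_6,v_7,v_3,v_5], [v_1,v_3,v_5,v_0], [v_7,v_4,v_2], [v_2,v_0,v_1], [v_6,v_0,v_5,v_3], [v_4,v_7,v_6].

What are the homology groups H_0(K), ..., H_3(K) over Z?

H_0 ≅ Z,  H_1 ≅ Z,  H_2 = 0,  H_3 = 0.

Order the vertices as v_0 < v_1 < v_2 < v_3 < v_4 < v_5 < v_6 < v_7. Listing each simplex with vertices in this order, K has dimension 3 with simplices:

  0-simplices (8): [v_0], [v_1], [v_2], [v_3], [v_4], [v_5], [v_6], [v_7]
  1-simplices (18): (18 of them)
  2-simplices (13): (13 of them)
  3-simplices (3): [v_0,v_1,v_3,v_5], [v_0,v_3,v_5,v_6], [v_3,v_5,v_6,v_7]

giving chain groups C_0 ≅ Z^8, C_1 ≅ Z^18, C_2 ≅ Z^13, C_3 ≅ Z^3.

The boundary map ∂_1: C_1 → C_0 maps an edge to its endpoints' difference, ∂[p,q] = q − p. For instance
  ∂[v_0,v_3] = [v_3] − [v_0].
The resulting 8×18 matrix has rank 7, and its Smith normal form has invariant factors (1,1,1,1,1,1,1).

Boundary ∂_2: C_2 → C_1 maps a triangle to the signed sum of its edges. For instance
  ∂[v_1,v_3,v_5] = [v_3,v_5] − [v_1,v_5] + [v_1,v_3],
  ∂[v_5,v_6,v_7] = [v_6,v_7] − [v_5,v_7] + [v_5,v_6].
The resulting 18×13 matrix has rank 10, and its Smith normal form has invariant factors (1,1,1,1,1,1,1,1,1,1).

Boundary ∂_3: C_3 → C_2 sends each 3-simplex σ to the alternating sum Σ_i (−1)^i (σ with its i-th vertex removed). For instance
  ∂[v_0,v_3,v_5,v_6] = [v_3,v_5,v_6] − [v_0,v_5,v_6] + [v_0,v_3,v_6] − [v_0,v_3,v_5],
  ∂[v_3,v_5,v_6,v_7] = [v_5,v_6,v_7] − [v_3,v_6,v_7] + [v_3,v_5,v_7] − [v_3,v_5,v_6].
The resulting 13×3 matrix has rank 3, and its Smith normal form has invariant factors (1,1,1).

From H_k ≅ ker(∂_k) / im(∂_{k+1}) we obtain:

  H_0: rank C_0 − rank ∂_1 = 8 − 7 = 1, and the invariant factors of ∂_1 are all 1, so H_0 = Z.
  H_1: rank ker ∂_1 − rank ∂_2 = (18 − 7) − 10 = 1, and the invariant factors of ∂_2 are all 1, so H_1 = Z.
  H_2: rank ker ∂_2 − rank ∂_3 = (13 − 10) − 3 = 0, and the invariant factors of ∂_3 are all 1, so H_2 = 0.
  H_3: rank ker ∂_3 − rank ∂_4 = (3 − 3) − 0 = 0, and there is no ∂_4, so H_3 = 0.

As a check, the Euler characteristic is 8 − 18 + 13 − 3 = 0, which agrees with 1 − 1 + 0 − 0 = 0.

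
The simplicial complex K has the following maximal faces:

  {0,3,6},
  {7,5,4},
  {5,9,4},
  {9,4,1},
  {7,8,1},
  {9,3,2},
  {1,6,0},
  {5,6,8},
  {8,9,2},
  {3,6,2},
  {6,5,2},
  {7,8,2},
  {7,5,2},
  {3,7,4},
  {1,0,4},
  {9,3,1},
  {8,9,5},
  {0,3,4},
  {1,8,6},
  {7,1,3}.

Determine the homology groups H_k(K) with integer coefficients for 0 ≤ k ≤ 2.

We work with the vertex ordering 0 < 1 < 2 < 3 < 4 < 5 < 6 < 7 < 8 < 9. The simplices of K, each written with vertices in increasing order, are:

  0-simplices (10): [0], [1], [2], [3], [4], [5], [6], [7], [8], [9]
  1-simplices (30): (30 of them)
  2-simplices (20): (20 of them)

Hence C_0 ≅ Z^10, C_1 ≅ Z^30, C_2 ≅ Z^20.

Boundary ∂_1: C_1 → C_0 sends each edge [p,q] (with p < q) to q − p. For instance
  ∂[1,9] = [9] − [1].
This gives a 10×30 integer matrix of rank 9; reducing to Smith normal form yields diagonal entries (1,1,1,1,1,1,1,1,1).

∂_2: C_2 → C_1 acts by ∂[p,q,r] = [q,r] − [p,r] + [p,q]. For instance
  ∂[2,5,6] = [5,6] − [2,6] + [2,5],
  ∂[1,4,9] = [4,9] − [1,9] + [1,4].
This gives a 30×20 integer matrix of rank 20; reducing to Smith normal form yields diagonal entries (1,1,1,1,1,1,1,1,1,1,1,1,1,1,1,1,1,1,1,2).

Now H_k = ker ∂_k / im ∂_{k+1}, so:

  H_0: rank C_0 − rank ∂_1 = 10 − 9 = 1, and the invariant factors of ∂_1 are all 1, so H_0 = Z.
  H_1: rank ker ∂_1 − rank ∂_2 = (30 − 9) − 20 = 1, and ∂_2 has invariant factor 2 > 1, so H_1 = Z ⊕ Z/2.
  H_2: rank ker ∂_2 − rank ∂_3 = (20 − 20) − 0 = 0, and there is no ∂_3, so H_2 = 0.

As a check, the Euler characteristic is 10 − 30 + 20 = 0, which agrees with 1 − 1 + 0 = 0.
(K is a triangulation of the Klein bottle.)

H_0 ≅ Z,  H_1 ≅ Z ⊕ Z/2,  H_2 = 0.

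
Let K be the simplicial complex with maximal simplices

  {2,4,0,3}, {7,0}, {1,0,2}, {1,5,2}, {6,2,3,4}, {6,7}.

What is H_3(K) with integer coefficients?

Order the vertices as 0 < 1 < 2 < 3 < 4 < 5 < 6 < 7. Listing each simplex with vertices in this order, K has dimension 3 with simplices:

  0-simplices (8): [0], [1], [2], [3], [4], [5], [6], [7]
  1-simplices (15): [0,1], [0,2], [0,3], [0,4], [0,7], [1,2], [1,5], [2,3], [2,4], [2,5], [2,6], [3,4], [3,6], [4,6], [6,7]
  2-simplices (9): [0,1,2], [0,2,3], [0,2,4], [0,3,4], [1,2,5], [2,3,4], [2,3,6], [2,4,6], [3,4,6]
  3-simplices (2): [0,2,3,4], [2,3,4,6]

so the chain groups are C_0 ≅ Z^8, C_1 ≅ Z^15, C_2 ≅ Z^9, C_3 ≅ Z^2.

Boundary ∂_1: C_1 → C_0 is given by ∂[p,q] = [q] − [p]. For instance
  ∂[2,6] = [6] − [2].
The resulting 8×15 matrix has rank 7, and its Smith normal form has invariant factors (1,1,1,1,1,1,1).

Boundary ∂_2: C_2 → C_1 sends each 2-simplex [p,q,r] to [q,r] − [p,r] + [p,q]. For instance
  ∂[0,2,3] = [2,3] − [0,3] + [0,2],
  ∂[1,2,5] = [2,5] − [1,5] + [1,2].
The 15×9 boundary matrix has rank 7 and Smith normal form diag(1,1,1,1,1,1,1).

The boundary map ∂_3: C_3 → C_2 sends each 3-simplex σ to the alternating sum Σ_i (−1)^i (σ with its i-th vertex removed). For instance
  ∂[0,2,3,4] = [2,3,4] − [0,3,4] + [0,2,4] − [0,2,3],
  ∂[2,3,4,6] = [3,4,6] − [2,4,6] + [2,3,6] − [2,3,4].
This gives a 9×2 integer matrix of rank 2; reducing to Smith normal form yields diagonal entries (1,1).

Now H_k = ker ∂_k / im ∂_{k+1}, so:

  H_3: rank ker ∂_3 − rank ∂_4 = (2 − 2) − 0 = 0, and there is no ∂_4, so H_3 = 0.

H_3 ≅ 0.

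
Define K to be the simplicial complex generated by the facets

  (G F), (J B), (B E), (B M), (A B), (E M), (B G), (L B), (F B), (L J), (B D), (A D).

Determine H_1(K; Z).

H_1 = Z^4.

Fix the vertex order A < B < D < E < F < G < J < L < M and write every simplex with vertices in increasing order. Then dim K = 1 and the simplices of K are:

  0-simplices (9): A, B, D, E, F, G, J, L, M
  1-simplices (12): AB, AD, BD, BE, BF, BG, BJ, BL, BM, EM, FG, JL

Hence C_0 ≅ Z^9, C_1 ≅ Z^12.

∂_1: C_1 → C_0 maps an edge to its endpoints' difference, ∂[p,q] = q − p.
The 9×12 boundary matrix has rank 8 and Smith normal form diag(1,1,1,1,1,1,1,1).

Now H_k = ker ∂_k / im ∂_{k+1}, so:

  H_1: rank ker ∂_1 − rank ∂_2 = (12 − 8) − 0 = 4, and there is no ∂_2, so H_1 ≅ Z^4.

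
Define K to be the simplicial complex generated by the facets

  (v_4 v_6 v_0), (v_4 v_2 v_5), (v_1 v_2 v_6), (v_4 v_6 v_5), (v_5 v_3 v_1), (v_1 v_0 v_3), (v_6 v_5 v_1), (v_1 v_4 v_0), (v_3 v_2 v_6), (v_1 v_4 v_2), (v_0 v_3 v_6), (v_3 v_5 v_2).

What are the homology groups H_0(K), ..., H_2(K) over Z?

Fix the vertex order v_0 < v_1 < v_2 < v_3 < v_4 < v_5 < v_6 and write every simplex with vertices in increasing order. Then dim K = 2 and the simplices of K are:

  0-simplices (7): [v_0], [v_1], [v_2], [v_3], [v_4], [v_5], [v_6]
  1-simplices (18): (18 of them)
  2-simplices (12): (12 of them)

giving chain groups C_0 ≅ Z^7, C_1 ≅ Z^18, C_2 ≅ Z^12.

The boundary map ∂_1: C_1 → C_0 sends each edge [p,q] (with p < q) to q − p. For instance
  ∂[v_0,v_4] = [v_4] − [v_0].
This gives a 7×18 integer matrix of rank 6; reducing to Smith normal form yields diagonal entries (1,1,1,1,1,1).

The boundary map ∂_2: C_2 → C_1 maps a triangle to the signed sum of its edges. For instance
  ∂[v_2,v_4,v_5] = [v_4,v_5] − [v_2,v_5] + [v_2,v_4],
  ∂[v_0,v_1,v_4] = [v_1,v_4] − [v_0,v_4] + [v_0,v_1].
The resulting 18×12 matrix has rank 12, and its Smith normal form has invariant factors (1,1,1,1,1,1,1,1,1,1,1,2).

From H_k ≅ ker(∂_k) / im(∂_{k+1}) we obtain:

  H_0: rank C_0 − rank ∂_1 = 7 − 6 = 1, and the invariant factors of ∂_1 are all 1, so H_0 = Z.
  H_1: rank ker ∂_1 − rank ∂_2 = (18 − 6) − 12 = 0, and ∂_2 has invariant factor 2 > 1, so H_1 = Z/2.
  H_2: rank ker ∂_2 − rank ∂_3 = (12 − 12) − 0 = 0, and there is no ∂_3, so H_2 = 0.

(K is a triangulation of the real projective plane RP^2.)

H_0 = Z,  H_1 = Z/2,  H_2 = 0.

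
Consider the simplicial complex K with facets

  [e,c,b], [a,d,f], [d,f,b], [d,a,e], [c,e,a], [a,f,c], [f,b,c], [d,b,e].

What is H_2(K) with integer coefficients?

H_2 = Z.

Fix the vertex order a < b < c < d < e < f and write every simplex with vertices in increasing order. Then dim K = 2 and the simplices of K are:

  0-simplices (6): a, b, c, d, e, f
  1-simplices (12): ac, ad, ae, af, bc, bd, be, bf, ce, cf, de, df
  2-simplices (8): ace, acf, ade, adf, bce, bcf, bde, bdf

giving chain groups C_0 ≅ Z^6, C_1 ≅ Z^12, C_2 ≅ Z^8.

The boundary map ∂_1: C_1 → C_0 sends each edge [p,q] (with p < q) to q − p. For instance
  ∂de = e − d.
As a 6×12 matrix over Z this has rank 5, with invariant factors (1,1,1,1,1).

∂_2: C_2 → C_1 maps a triangle to the signed sum of its edges. For instance
  ∂adf = df − af + ad,
  ∂bde = de − be + bd.
As a 12×8 matrix over Z this has rank 7, with invariant factors (1,1,1,1,1,1,1).

Computing H_k = (kernel of ∂_k) / (image of ∂_{k+1}):

  H_2: rank ker ∂_2 − rank ∂_3 = (8 − 7) − 0 = 1, and there is no ∂_3, so H_2 = Z.

(K is a triangulation of the 2-sphere S^2.)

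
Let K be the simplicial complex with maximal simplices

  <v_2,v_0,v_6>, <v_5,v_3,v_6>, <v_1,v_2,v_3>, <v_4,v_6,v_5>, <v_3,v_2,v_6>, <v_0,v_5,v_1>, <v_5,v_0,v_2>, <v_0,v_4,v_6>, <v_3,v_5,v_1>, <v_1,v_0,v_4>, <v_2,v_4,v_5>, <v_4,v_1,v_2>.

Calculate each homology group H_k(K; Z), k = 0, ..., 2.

H_0 = Z,  H_1 = Z/2Z,  H_2 = 0.

Fix the vertex order v_0 < v_1 < v_2 < v_3 < v_4 < v_5 < v_6 and write every simplex with vertices in increasing order. Then dim K = 2 and the simplices of K are:

  0-simplices (7): [v_0], [v_1], [v_2], [v_3], [v_4], [v_5], [v_6]
  1-simplices (18): (18 of them)
  2-simplices (12): (12 of them)

so the chain groups are C_0 ≅ Z^7, C_1 ≅ Z^18, C_2 ≅ Z^12.

∂_1: C_1 → C_0 is given by ∂[p,q] = [q] − [p]. For instance
  ∂[v_1,v_4] = [v_4] − [v_1].
As a 7×18 matrix over Z this has rank 6, with invariant factors (1,1,1,1,1,1).

The boundary map ∂_2: C_2 → C_1 acts by ∂[p,q,r] = [q,r] − [p,r] + [p,q]. For instance
  ∂[v_1,v_2,v_4] = [v_2,v_4] − [v_1,v_4] + [v_1,v_2],
  ∂[v_3,v_5,v_6] = [v_5,v_6] − [v_3,v_6] + [v_3,v_5].
As a 18×12 matrix over Z this has rank 12, with invariant factors (1,1,1,1,1,1,1,1,1,1,1,2).

Computing H_k = (kernel of ∂_k) / (image of ∂_{k+1}):

  H_0: rank C_0 − rank ∂_1 = 7 − 6 = 1, and the invariant factors of ∂_1 are all 1, so H_0 ≅ Z.
  H_1: rank ker ∂_1 − rank ∂_2 = (18 − 6) − 12 = 0, and ∂_2 has invariant factor 2 > 1, so H_1 ≅ Z/2Z.
  H_2: rank ker ∂_2 − rank ∂_3 = (12 − 12) − 0 = 0, and there is no ∂_3, so H_2 ≅ 0.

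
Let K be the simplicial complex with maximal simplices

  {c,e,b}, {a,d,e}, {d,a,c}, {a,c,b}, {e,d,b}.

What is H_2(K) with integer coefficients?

Fix the vertex order a < b < c < d < e and write every simplex with vertices in increasing order. Then dim K = 2 and the simplices of K are:

  0-simplices (5): a, b, c, d, e
  1-simplices (10): ab, ac, ad, ae, bc, bd, be, cd, ce, de
  2-simplices (5): abc, acd, ade, bce, bde

Hence C_0 ≅ Z^5, C_1 ≅ Z^10, C_2 ≅ Z^5.

The boundary map ∂_1: C_1 → C_0 maps an edge to its endpoints' difference, ∂[p,q] = q − p. For instance
  ∂de = e − d.
This gives a 5×10 integer matrix of rank 4; reducing to Smith normal form yields diagonal entries (1,1,1,1).

Boundary ∂_2: C_2 → C_1 maps a triangle to the signed sum of its edges. For instance
  ∂bde = de − be + bd,
  ∂ade = de − ae + ad.
The 10×5 boundary matrix has rank 5 and Smith normal form diag(1,1,1,1,1).

Reading off H_k = ker ∂_k / im ∂_{k+1}:

  H_2: rank ker ∂_2 − rank ∂_3 = (5 − 5) − 0 = 0, and there is no ∂_3, so H_2 = 0.

(K is a triangulation of the Möbius band.)

H_2 ≅ 0.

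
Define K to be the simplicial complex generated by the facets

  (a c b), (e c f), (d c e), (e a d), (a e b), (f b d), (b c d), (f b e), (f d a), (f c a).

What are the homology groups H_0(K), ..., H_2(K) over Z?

We work with the vertex ordering a < b < c < d < e < f. The simplices of K, each written with vertices in increasing order, are:

  0-simplices (6): a, b, c, d, e, f
  1-simplices (15): ab, ac, ad, ae, af, bc, bd, be, bf, cd, ce, cf, de, df, ef
  2-simplices (10): abc, abe, acf, ade, adf, bcd, bdf, bef, cde, cef

Hence C_0 ≅ Z^6, C_1 ≅ Z^15, C_2 ≅ Z^10.

∂_1: C_1 → C_0 sends each edge [p,q] (with p < q) to q − p. For instance
  ∂ae = e − a.
This gives a 6×15 integer matrix of rank 5; reducing to Smith normal form yields diagonal entries (1,1,1,1,1).

∂_2: C_2 → C_1 sends each 2-simplex [p,q,r] to [q,r] − [p,r] + [p,q]. For instance
  ∂adf = df − af + ad,
  ∂bdf = df − bf + bd.
The 15×10 boundary matrix has rank 10 and Smith normal form diag(1,1,1,1,1,1,1,1,1,2).

Computing H_k = (kernel of ∂_k) / (image of ∂_{k+1}):

  H_0: rank C_0 − rank ∂_1 = 6 − 5 = 1, and the invariant factors of ∂_1 are all 1, so H_0 ≅ Z.
  H_1: rank ker ∂_1 − rank ∂_2 = (15 − 5) − 10 = 0, and ∂_2 has invariant factor 2 > 1, so H_1 ≅ Z/2.
  H_2: rank ker ∂_2 − rank ∂_3 = (10 − 10) − 0 = 0, and there is no ∂_3, so H_2 ≅ 0.

H_0 ≅ Z,  H_1 ≅ Z/2,  H_2 = 0.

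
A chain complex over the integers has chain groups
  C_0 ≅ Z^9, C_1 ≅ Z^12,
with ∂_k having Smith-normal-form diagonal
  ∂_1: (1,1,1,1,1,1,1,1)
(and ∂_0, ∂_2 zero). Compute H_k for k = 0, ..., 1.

H_0 ≅ Z,  H_1 ≅ Z^4.

H_0: b_0 = 9 − 0 − 8 = 1; torsion from ∂_1 factors > 1: none. So H_0 ≅ Z.
H_1: b_1 = 12 − 8 − 0 = 4; torsion from ∂_2 factors > 1: none. So H_1 ≅ Z^4.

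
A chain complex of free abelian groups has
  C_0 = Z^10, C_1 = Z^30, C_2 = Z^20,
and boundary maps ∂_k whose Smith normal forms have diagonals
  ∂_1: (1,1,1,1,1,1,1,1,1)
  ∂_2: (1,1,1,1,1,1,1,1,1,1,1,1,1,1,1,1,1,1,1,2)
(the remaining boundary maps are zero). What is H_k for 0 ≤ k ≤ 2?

H_0 = Z,  H_1 = Z ⊕ Z/2,  H_2 = 0.

H_0: b_0 = 10 − 0 − 9 = 1; torsion from ∂_1 factors > 1: none. So H_0 = Z.
H_1: b_1 = 30 − 9 − 20 = 1; torsion from ∂_2 factors > 1: [2]. So H_1 = Z ⊕ Z/2.
H_2: b_2 = 20 − 20 − 0 = 0; torsion from ∂_3 factors > 1: none. So H_2 = 0.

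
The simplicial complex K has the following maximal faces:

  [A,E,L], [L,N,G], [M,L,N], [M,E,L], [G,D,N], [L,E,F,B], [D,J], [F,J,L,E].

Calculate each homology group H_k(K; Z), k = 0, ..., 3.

H_0 = Z,  H_1 = Z,  H_2 = 0,  H_3 = 0.

We work with the vertex ordering A < B < D < E < F < G < J < L < M < N. The simplices of K, each written with vertices in increasing order, are:

  0-simplices (10): A, B, D, E, F, G, J, L, M, N
  1-simplices (20): AE, AL, BE, BF, BL, DG, DJ, DN, EF, EJ, EL, EM, FJ, FL, GL, GN, JL, LM, LN, MN
  2-simplices (12): AEL, BEF, BEL, BFL, DGN, EFJ, EFL, EJL, ELM, FJL, GLN, LMN
  3-simplices (2): BEFL, EFJL

so the chain groups are C_0 ≅ Z^10, C_1 ≅ Z^20, C_2 ≅ Z^12, C_3 ≅ Z^2.

∂_1: C_1 → C_0 is given by ∂[p,q] = [q] − [p]. For instance
  ∂MN = N − M.
This gives a 10×20 integer matrix of rank 9; reducing to Smith normal form yields diagonal entries (1,1,1,1,1,1,1,1,1).

Boundary ∂_2: C_2 → C_1 sends each 2-simplex [p,q,r] to [q,r] − [p,r] + [p,q]. For instance
  ∂EFL = FL − EL + EF,
  ∂GLN = LN − GN + GL.
The resulting 20×12 matrix has rank 10, and its Smith normal form has invariant factors (1,1,1,1,1,1,1,1,1,1).

Boundary ∂_3: C_3 → C_2 sends each 3-simplex σ to the alternating sum Σ_i (−1)^i (σ with its i-th vertex removed). For instance
  ∂EFJL = FJL − EJL + EFL − EFJ,
  ∂BEFL = EFL − BFL + BEL − BEF.
The resulting 12×2 matrix has rank 2, and its Smith normal form has invariant factors (1,1).

From H_k ≅ ker(∂_k) / im(∂_{k+1}) we obtain:

  H_0: rank C_0 − rank ∂_1 = 10 − 9 = 1, and the invariant factors of ∂_1 are all 1, so H_0 = Z.
  H_1: rank ker ∂_1 − rank ∂_2 = (20 − 9) − 10 = 1, and the invariant factors of ∂_2 are all 1, so H_1 = Z.
  H_2: rank ker ∂_2 − rank ∂_3 = (12 − 10) − 2 = 0, and the invariant factors of ∂_3 are all 1, so H_2 = 0.
  H_3: rank ker ∂_3 − rank ∂_4 = (2 − 2) − 0 = 0, and there is no ∂_4, so H_3 = 0.

As a check, the Euler characteristic is 10 − 20 + 12 − 2 = 0, which agrees with 1 − 1 + 0 − 0 = 0.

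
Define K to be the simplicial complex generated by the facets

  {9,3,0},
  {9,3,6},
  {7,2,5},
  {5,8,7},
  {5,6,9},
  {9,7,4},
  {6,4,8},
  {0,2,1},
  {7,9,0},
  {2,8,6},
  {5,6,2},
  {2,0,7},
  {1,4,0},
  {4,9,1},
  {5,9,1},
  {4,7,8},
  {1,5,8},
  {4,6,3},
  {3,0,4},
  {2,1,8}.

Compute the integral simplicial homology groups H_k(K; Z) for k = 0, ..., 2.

We work with the vertex ordering 0 < 1 < 2 < 3 < 4 < 5 < 6 < 7 < 8 < 9. The simplices of K, each written with vertices in increasing order, are:

  0-simplices (10): [0], [1], [2], [3], [4], [5], [6], [7], [8], [9]
  1-simplices (30): (30 of them)
  2-simplices (20): (20 of them)

so the chain groups are C_0 ≅ Z^10, C_1 ≅ Z^30, C_2 ≅ Z^20.

Boundary ∂_1: C_1 → C_0 sends each edge [p,q] (with p < q) to q − p. For instance
  ∂[0,2] = [2] − [0].
This gives a 10×30 integer matrix of rank 9; reducing to Smith normal form yields diagonal entries (1,1,1,1,1,1,1,1,1).

Boundary ∂_2: C_2 → C_1 sends each 2-simplex [p,q,r] to [q,r] − [p,r] + [p,q]. For instance
  ∂[0,1,2] = [1,2] − [0,2] + [0,1],
  ∂[2,5,6] = [5,6] − [2,6] + [2,5].
This gives a 30×20 integer matrix of rank 20; reducing to Smith normal form yields diagonal entries (1,1,1,1,1,1,1,1,1,1,1,1,1,1,1,1,1,1,1,2).

Computing H_k = (kernel of ∂_k) / (image of ∂_{k+1}):

  H_0: rank C_0 − rank ∂_1 = 10 − 9 = 1, and the invariant factors of ∂_1 are all 1, so H_0 = Z.
  H_1: rank ker ∂_1 − rank ∂_2 = (30 − 9) − 20 = 1, and ∂_2 has invariant factor 2 > 1, so H_1 = Z × Z/2.
  H_2: rank ker ∂_2 − rank ∂_3 = (20 − 20) − 0 = 0, and there is no ∂_3, so H_2 = 0.

H_0 ≅ Z,  H_1 ≅ Z × Z/2,  H_2 = 0.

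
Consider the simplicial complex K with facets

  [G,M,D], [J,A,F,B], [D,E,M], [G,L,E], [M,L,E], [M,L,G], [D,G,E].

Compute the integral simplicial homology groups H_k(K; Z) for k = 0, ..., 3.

Take the total order A < B < D < E < F < G < J < L < M on the vertex set. Then K (dimension 3) consists of the simplices:

  0-simplices (9): A, B, D, E, F, G, J, L, M
  1-simplices (15): AB, AF, AJ, BF, BJ, DE, DG, DM, EG, EL, EM, FJ, GL, GM, LM
  2-simplices (10): ABF, ABJ, AFJ, BFJ, DEG, DEM, DGM, EGL, ELM, GLM
  3-simplices (1): ABFJ

Hence C_0 ≅ Z^9, C_1 ≅ Z^15, C_2 ≅ Z^10, C_3 ≅ Z^1.

∂_1: C_1 → C_0 sends each edge [p,q] (with p < q) to q − p. For instance
  ∂EL = L − E.
The resulting 9×15 matrix has rank 7, and its Smith normal form has invariant factors (1,1,1,1,1,1,1).

The boundary map ∂_2: C_2 → C_1 maps a triangle to the signed sum of its edges. For instance
  ∂BFJ = FJ − BJ + BF,
  ∂DEG = EG − DG + DE.
The resulting 15×10 matrix has rank 8, and its Smith normal form has invariant factors (1,1,1,1,1,1,1,1).

∂_3: C_3 → C_2 sends each 3-simplex σ to the alternating sum Σ_i (−1)^i (σ with its i-th vertex removed). For instance
  ∂ABFJ = BFJ − AFJ + ABJ − ABF.
The 10×1 boundary matrix has rank 1 and Smith normal form diag(1).

Reading off H_k = ker ∂_k / im ∂_{k+1}:

  H_0: rank C_0 − rank ∂_1 = 9 − 7 = 2, and the invariant factors of ∂_1 are all 1, so H_0 = Z^2.
  H_1: rank ker ∂_1 − rank ∂_2 = (15 − 7) − 8 = 0, and the invariant factors of ∂_2 are all 1, so H_1 = 0.
  H_2: rank ker ∂_2 − rank ∂_3 = (10 − 8) − 1 = 1, and the invariant factors of ∂_3 are all 1, so H_2 = Z.
  H_3: rank ker ∂_3 − rank ∂_4 = (1 − 1) − 0 = 0, and there is no ∂_4, so H_3 = 0.

As a check, the Euler characteristic is 9 − 15 + 10 − 1 = 3, which agrees with 2 − 0 + 1 − 0 = 3.

H_0 ≅ Z^2,  H_1 = 0,  H_2 ≅ Z,  H_3 = 0.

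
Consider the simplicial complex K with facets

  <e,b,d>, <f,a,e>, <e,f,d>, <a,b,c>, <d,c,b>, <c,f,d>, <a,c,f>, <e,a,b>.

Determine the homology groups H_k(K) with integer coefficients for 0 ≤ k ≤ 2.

H_0 ≅ Z,  H_1 = 0,  H_2 ≅ Z.

Order the vertices as a < b < c < d < e < f. Listing each simplex with vertices in this order, K has dimension 2 with simplices:

  0-simplices (6): a, b, c, d, e, f
  1-simplices (12): ab, ac, ae, af, bc, bd, be, cd, cf, de, df, ef
  2-simplices (8): abc, abe, acf, aef, bcd, bde, cdf, def

so the chain groups are C_0 ≅ Z^6, C_1 ≅ Z^12, C_2 ≅ Z^8.

Boundary ∂_1: C_1 → C_0 is given by ∂[p,q] = [q] − [p]. For instance
  ∂ae = e − a.
This gives a 6×12 integer matrix of rank 5; reducing to Smith normal form yields diagonal entries (1,1,1,1,1).

∂_2: C_2 → C_1 maps a triangle to the signed sum of its edges. For instance
  ∂acf = cf − af + ac,
  ∂def = ef − df + de.
This gives a 12×8 integer matrix of rank 7; reducing to Smith normal form yields diagonal entries (1,1,1,1,1,1,1).

Reading off H_k = ker ∂_k / im ∂_{k+1}:

  H_0: rank C_0 − rank ∂_1 = 6 − 5 = 1, and the invariant factors of ∂_1 are all 1, so H_0 = Z.
  H_1: rank ker ∂_1 − rank ∂_2 = (12 − 5) − 7 = 0, and the invariant factors of ∂_2 are all 1, so H_1 = 0.
  H_2: rank ker ∂_2 − rank ∂_3 = (8 − 7) − 0 = 1, and there is no ∂_3, so H_2 = Z.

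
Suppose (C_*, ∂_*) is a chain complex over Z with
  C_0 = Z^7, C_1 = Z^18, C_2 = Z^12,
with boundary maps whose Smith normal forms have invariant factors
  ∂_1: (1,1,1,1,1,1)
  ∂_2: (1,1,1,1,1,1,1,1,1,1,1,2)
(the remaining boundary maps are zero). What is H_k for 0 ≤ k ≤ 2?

H_0: b_0 = 7 − 0 − 6 = 1; torsion from ∂_1 factors > 1: none. So H_0 ≅ Z.
H_1: b_1 = 18 − 6 − 12 = 0; torsion from ∂_2 factors > 1: [2]. So H_1 ≅ Z/2.
H_2: b_2 = 12 − 12 − 0 = 0; torsion from ∂_3 factors > 1: none. So H_2 ≅ 0.

H_0 ≅ Z,  H_1 ≅ Z/2,  H_2 = 0.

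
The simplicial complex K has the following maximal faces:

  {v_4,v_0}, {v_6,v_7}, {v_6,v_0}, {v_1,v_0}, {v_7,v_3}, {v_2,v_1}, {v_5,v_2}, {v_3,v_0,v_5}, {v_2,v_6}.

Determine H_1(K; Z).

H_1 = Z^3.

We work with the vertex ordering v_0 < v_1 < v_2 < v_3 < v_4 < v_5 < v_6 < v_7. The simplices of K, each written with vertices in increasing order, are:

  0-simplices (8): [v_0], [v_1], [v_2], [v_3], [v_4], [v_5], [v_6], [v_7]
  1-simplices (11): [v_0,v_1], [v_0,v_3], [v_0,v_4], [v_0,v_5], [v_0,v_6], [v_1,v_2], [v_2,v_5], [v_2,v_6], [v_3,v_5], [v_3,v_7], [v_6,v_7]
  2-simplices (1): [v_0,v_3,v_5]

Hence C_0 ≅ Z^8, C_1 ≅ Z^11, C_2 ≅ Z^1.

The boundary map ∂_1: C_1 → C_0 is given by ∂[p,q] = [q] − [p]. For instance
  ∂[v_0,v_4] = [v_4] − [v_0].
The resulting 8×11 matrix has rank 7, and its Smith normal form has invariant factors (1,1,1,1,1,1,1).

Boundary ∂_2: C_2 → C_1 acts by ∂[p,q,r] = [q,r] − [p,r] + [p,q]. For instance
  ∂[v_0,v_3,v_5] = [v_3,v_5] − [v_0,v_5] + [v_0,v_3].
The resulting 11×1 matrix has rank 1, and its Smith normal form has invariant factors (1).

Computing H_k = (kernel of ∂_k) / (image of ∂_{k+1}):

  H_1: rank ker ∂_1 − rank ∂_2 = (11 − 7) − 1 = 3, and the invariant factors of ∂_2 are all 1, so H_1 = Z^3.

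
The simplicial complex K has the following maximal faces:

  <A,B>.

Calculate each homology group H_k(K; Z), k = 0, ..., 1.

K has 2 vertices, 1 edge.
rank ∂_0 = 0, rank ∂_1 = 1 ⇒ b_0 = 2 − 0 − 1 = 1; all invariant factors of ∂_1 are 1 so no torsion. So H_0 ≅ Z.
rank ∂_1 = 1, rank ∂_2 = 0 ⇒ b_1 = 1 − 1 − 0 = 0. So H_1 ≅ 0.

H_0 = Z,  H_1 = 0.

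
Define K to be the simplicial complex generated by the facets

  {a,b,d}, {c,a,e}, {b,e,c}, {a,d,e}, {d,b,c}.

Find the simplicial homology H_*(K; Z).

Order the vertices as a < b < c < d < e. Listing each simplex with vertices in this order, K has dimension 2 with simplices:

  0-simplices (5): a, b, c, d, e
  1-simplices (10): ab, ac, ad, ae, bc, bd, be, cd, ce, de
  2-simplices (5): abd, ace, ade, bcd, bce

Hence C_0 ≅ Z^5, C_1 ≅ Z^10, C_2 ≅ Z^5.

The boundary map ∂_1: C_1 → C_0 maps an edge to its endpoints' difference, ∂[p,q] = q − p.
As a 5×10 matrix over Z this has rank 4, with invariant factors (1,1,1,1).

Boundary ∂_2: C_2 → C_1 sends each 2-simplex [p,q,r] to [q,r] − [p,r] + [p,q]. For instance
  ∂bce = ce − be + bc,
  ∂abd = bd − ad + ab.
The resulting 10×5 matrix has rank 5, and its Smith normal form has invariant factors (1,1,1,1,1).

Reading off H_k = ker ∂_k / im ∂_{k+1}:

  H_0: rank C_0 − rank ∂_1 = 5 − 4 = 1, and the invariant factors of ∂_1 are all 1, so H_0 = Z.
  H_1: rank ker ∂_1 − rank ∂_2 = (10 − 4) − 5 = 1, and the invariant factors of ∂_2 are all 1, so H_1 = Z.
  H_2: rank ker ∂_2 − rank ∂_3 = (5 − 5) − 0 = 0, and there is no ∂_3, so H_2 = 0.

H_0 = Z,  H_1 = Z,  H_2 = 0.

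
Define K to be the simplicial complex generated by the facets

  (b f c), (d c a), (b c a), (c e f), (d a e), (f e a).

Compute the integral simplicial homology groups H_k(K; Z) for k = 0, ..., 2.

H_0 = Z,  H_1 = Z,  H_2 = 0.

Take the total order a < b < c < d < e < f on the vertex set. Then K (dimension 2) consists of the simplices:

  0-simplices (6): a, b, c, d, e, f
  1-simplices (12): ab, ac, ad, ae, af, bc, bf, cd, ce, cf, de, ef
  2-simplices (6): abc, acd, ade, aef, bcf, cef

giving chain groups C_0 ≅ Z^6, C_1 ≅ Z^12, C_2 ≅ Z^6.

∂_1: C_1 → C_0 maps an edge to its endpoints' difference, ∂[p,q] = q − p. For instance
  ∂bc = c − b.
The 6×12 boundary matrix has rank 5 and Smith normal form diag(1,1,1,1,1).

∂_2: C_2 → C_1 acts by ∂[p,q,r] = [q,r] − [p,r] + [p,q]. For instance
  ∂acd = cd − ad + ac,
  ∂ade = de − ae + ad.
This gives a 12×6 integer matrix of rank 6; reducing to Smith normal form yields diagonal entries (1,1,1,1,1,1).

Computing H_k = (kernel of ∂_k) / (image of ∂_{k+1}):

  H_0: rank C_0 − rank ∂_1 = 6 − 5 = 1, and the invariant factors of ∂_1 are all 1, so H_0 ≅ Z.
  H_1: rank ker ∂_1 − rank ∂_2 = (12 − 5) − 6 = 1, and the invariant factors of ∂_2 are all 1, so H_1 ≅ Z.
  H_2: rank ker ∂_2 − rank ∂_3 = (6 − 6) − 0 = 0, and there is no ∂_3, so H_2 ≅ 0.

As a check, the Euler characteristic is 6 − 12 + 6 = 0, which agrees with 1 − 1 + 0 = 0.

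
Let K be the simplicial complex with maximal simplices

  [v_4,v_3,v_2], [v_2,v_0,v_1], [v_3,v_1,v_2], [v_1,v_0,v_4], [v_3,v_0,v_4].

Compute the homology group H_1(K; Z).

H_1 = Z.

We work with the vertex ordering v_0 < v_1 < v_2 < v_3 < v_4. The simplices of K, each written with vertices in increasing order, are:

  0-simplices (5): [v_0], [v_1], [v_2], [v_3], [v_4]
  1-simplices (10): [v_0,v_1], [v_0,v_2], [v_0,v_3], [v_0,v_4], [v_1,v_2], [v_1,v_3], [v_1,v_4], [v_2,v_3], [v_2,v_4], [v_3,v_4]
  2-simplices (5): [v_0,v_1,v_2], [v_0,v_1,v_4], [v_0,v_3,v_4], [v_1,v_2,v_3], [v_2,v_3,v_4]

giving chain groups C_0 ≅ Z^5, C_1 ≅ Z^10, C_2 ≅ Z^5.

The boundary map ∂_1: C_1 → C_0 is given by ∂[p,q] = [q] − [p]. For instance
  ∂[v_0,v_3] = [v_3] − [v_0].
This gives a 5×10 integer matrix of rank 4; reducing to Smith normal form yields diagonal entries (1,1,1,1).

∂_2: C_2 → C_1 maps a triangle to the signed sum of its edges. For instance
  ∂[v_0,v_3,v_4] = [v_3,v_4] − [v_0,v_4] + [v_0,v_3],
  ∂[v_1,v_2,v_3] = [v_2,v_3] − [v_1,v_3] + [v_1,v_2].
The 10×5 boundary matrix has rank 5 and Smith normal form diag(1,1,1,1,1).

From H_k ≅ ker(∂_k) / im(∂_{k+1}) we obtain:

  H_1: rank ker ∂_1 − rank ∂_2 = (10 − 4) − 5 = 1, and the invariant factors of ∂_2 are all 1, so H_1 ≅ Z.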